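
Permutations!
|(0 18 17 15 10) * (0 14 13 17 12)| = |(0 18 12)(10 14 13 17 15)| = 15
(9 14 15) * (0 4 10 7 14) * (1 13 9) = (0 4 10 7 14 15 1 13 9) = [4, 13, 2, 3, 10, 5, 6, 14, 8, 0, 7, 11, 12, 9, 15, 1]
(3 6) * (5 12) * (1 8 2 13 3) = (1 8 2 13 3 6)(5 12) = [0, 8, 13, 6, 4, 12, 1, 7, 2, 9, 10, 11, 5, 3]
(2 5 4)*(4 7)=(2 5 7 4)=[0, 1, 5, 3, 2, 7, 6, 4]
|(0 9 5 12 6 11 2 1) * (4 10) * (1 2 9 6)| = 14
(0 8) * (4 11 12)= (0 8)(4 11 12)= [8, 1, 2, 3, 11, 5, 6, 7, 0, 9, 10, 12, 4]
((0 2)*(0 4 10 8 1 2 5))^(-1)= ((0 5)(1 2 4 10 8))^(-1)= (0 5)(1 8 10 4 2)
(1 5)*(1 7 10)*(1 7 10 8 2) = [0, 5, 1, 3, 4, 10, 6, 8, 2, 9, 7] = (1 5 10 7 8 2)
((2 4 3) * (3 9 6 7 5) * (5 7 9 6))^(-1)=(2 3 5 9 6 4)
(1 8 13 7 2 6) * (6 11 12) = (1 8 13 7 2 11 12 6) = [0, 8, 11, 3, 4, 5, 1, 2, 13, 9, 10, 12, 6, 7]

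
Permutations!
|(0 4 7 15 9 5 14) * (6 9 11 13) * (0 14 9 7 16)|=30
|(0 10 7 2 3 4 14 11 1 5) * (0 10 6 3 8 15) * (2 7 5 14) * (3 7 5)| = |(0 6 7 5 10 3 4 2 8 15)(1 14 11)| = 30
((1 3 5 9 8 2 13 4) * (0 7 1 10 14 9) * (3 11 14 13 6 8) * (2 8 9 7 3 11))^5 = ((0 3 5)(1 2 6 9 11 14 7)(4 10 13))^5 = (0 5 3)(1 14 9 2 7 11 6)(4 13 10)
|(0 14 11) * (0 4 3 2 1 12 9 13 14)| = 9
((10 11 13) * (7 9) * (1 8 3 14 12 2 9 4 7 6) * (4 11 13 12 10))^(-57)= (1 11 14 9 4 8 12 10 6 7 3 2 13)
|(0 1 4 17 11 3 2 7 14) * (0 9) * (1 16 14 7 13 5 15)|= 36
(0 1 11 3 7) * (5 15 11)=[1, 5, 2, 7, 4, 15, 6, 0, 8, 9, 10, 3, 12, 13, 14, 11]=(0 1 5 15 11 3 7)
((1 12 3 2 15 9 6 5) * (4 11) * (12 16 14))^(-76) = ((1 16 14 12 3 2 15 9 6 5)(4 11))^(-76) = (1 3 6 14 15)(2 5 12 9 16)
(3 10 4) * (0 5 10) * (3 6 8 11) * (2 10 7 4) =[5, 1, 10, 0, 6, 7, 8, 4, 11, 9, 2, 3] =(0 5 7 4 6 8 11 3)(2 10)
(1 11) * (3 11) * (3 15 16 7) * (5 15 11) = (1 11)(3 5 15 16 7) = [0, 11, 2, 5, 4, 15, 6, 3, 8, 9, 10, 1, 12, 13, 14, 16, 7]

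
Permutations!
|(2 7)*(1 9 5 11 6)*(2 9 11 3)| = 15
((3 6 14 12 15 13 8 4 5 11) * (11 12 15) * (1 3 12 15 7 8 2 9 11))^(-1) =((1 3 6 14 7 8 4 5 15 13 2 9 11 12))^(-1) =(1 12 11 9 2 13 15 5 4 8 7 14 6 3)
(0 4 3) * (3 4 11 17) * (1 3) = (0 11 17 1 3) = [11, 3, 2, 0, 4, 5, 6, 7, 8, 9, 10, 17, 12, 13, 14, 15, 16, 1]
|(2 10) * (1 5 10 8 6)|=6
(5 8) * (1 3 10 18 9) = (1 3 10 18 9)(5 8) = [0, 3, 2, 10, 4, 8, 6, 7, 5, 1, 18, 11, 12, 13, 14, 15, 16, 17, 9]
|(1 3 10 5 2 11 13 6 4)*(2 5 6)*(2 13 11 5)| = 10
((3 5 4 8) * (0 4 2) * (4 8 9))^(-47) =((0 8 3 5 2)(4 9))^(-47) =(0 5 8 2 3)(4 9)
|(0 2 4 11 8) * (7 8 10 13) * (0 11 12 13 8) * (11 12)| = |(0 2 4 11 10 8 12 13 7)| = 9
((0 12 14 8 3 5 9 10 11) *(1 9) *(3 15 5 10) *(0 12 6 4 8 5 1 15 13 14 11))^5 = (0 14 3 8 1 6 5 10 13 9 4 15)(11 12)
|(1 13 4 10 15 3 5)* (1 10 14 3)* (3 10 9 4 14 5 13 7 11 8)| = |(1 7 11 8 3 13 14 10 15)(4 5 9)| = 9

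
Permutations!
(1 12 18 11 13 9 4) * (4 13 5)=[0, 12, 2, 3, 1, 4, 6, 7, 8, 13, 10, 5, 18, 9, 14, 15, 16, 17, 11]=(1 12 18 11 5 4)(9 13)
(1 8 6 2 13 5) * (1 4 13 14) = (1 8 6 2 14)(4 13 5) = [0, 8, 14, 3, 13, 4, 2, 7, 6, 9, 10, 11, 12, 5, 1]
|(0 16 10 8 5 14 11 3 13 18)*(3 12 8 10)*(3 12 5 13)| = |(0 16 12 8 13 18)(5 14 11)| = 6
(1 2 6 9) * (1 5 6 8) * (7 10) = (1 2 8)(5 6 9)(7 10) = [0, 2, 8, 3, 4, 6, 9, 10, 1, 5, 7]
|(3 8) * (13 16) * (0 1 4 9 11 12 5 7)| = 8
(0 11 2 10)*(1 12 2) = (0 11 1 12 2 10) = [11, 12, 10, 3, 4, 5, 6, 7, 8, 9, 0, 1, 2]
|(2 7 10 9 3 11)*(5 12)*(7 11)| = |(2 11)(3 7 10 9)(5 12)| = 4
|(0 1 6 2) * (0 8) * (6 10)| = |(0 1 10 6 2 8)| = 6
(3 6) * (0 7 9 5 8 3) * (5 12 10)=(0 7 9 12 10 5 8 3 6)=[7, 1, 2, 6, 4, 8, 0, 9, 3, 12, 5, 11, 10]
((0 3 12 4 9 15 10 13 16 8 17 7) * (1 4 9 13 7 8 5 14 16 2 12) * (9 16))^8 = (17)(0 5 1 9 13 10 12)(2 7 16 3 14 4 15)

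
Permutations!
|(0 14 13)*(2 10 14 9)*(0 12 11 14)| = 4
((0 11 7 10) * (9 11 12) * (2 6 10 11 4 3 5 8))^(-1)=(0 10 6 2 8 5 3 4 9 12)(7 11)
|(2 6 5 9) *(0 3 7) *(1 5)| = 15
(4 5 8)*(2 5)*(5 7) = (2 7 5 8 4) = [0, 1, 7, 3, 2, 8, 6, 5, 4]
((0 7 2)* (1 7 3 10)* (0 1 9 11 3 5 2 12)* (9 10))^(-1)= ((0 5 2 1 7 12)(3 9 11))^(-1)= (0 12 7 1 2 5)(3 11 9)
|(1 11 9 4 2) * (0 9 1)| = |(0 9 4 2)(1 11)| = 4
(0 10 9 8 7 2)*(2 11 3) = (0 10 9 8 7 11 3 2) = [10, 1, 0, 2, 4, 5, 6, 11, 7, 8, 9, 3]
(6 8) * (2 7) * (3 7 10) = (2 10 3 7)(6 8) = [0, 1, 10, 7, 4, 5, 8, 2, 6, 9, 3]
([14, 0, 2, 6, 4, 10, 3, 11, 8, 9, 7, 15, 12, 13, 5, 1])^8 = (15)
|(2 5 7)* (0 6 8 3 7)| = 7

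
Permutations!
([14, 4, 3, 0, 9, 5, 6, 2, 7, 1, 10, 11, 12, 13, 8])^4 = [2, 4, 8, 7, 9, 5, 6, 14, 0, 1, 10, 11, 12, 13, 3]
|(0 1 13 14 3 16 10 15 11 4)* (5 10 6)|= 12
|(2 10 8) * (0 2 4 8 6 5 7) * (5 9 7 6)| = |(0 2 10 5 6 9 7)(4 8)| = 14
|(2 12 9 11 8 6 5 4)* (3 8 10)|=10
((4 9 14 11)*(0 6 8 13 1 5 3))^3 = ((0 6 8 13 1 5 3)(4 9 14 11))^3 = (0 13 3 8 5 6 1)(4 11 14 9)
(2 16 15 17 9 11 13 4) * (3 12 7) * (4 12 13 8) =(2 16 15 17 9 11 8 4)(3 13 12 7) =[0, 1, 16, 13, 2, 5, 6, 3, 4, 11, 10, 8, 7, 12, 14, 17, 15, 9]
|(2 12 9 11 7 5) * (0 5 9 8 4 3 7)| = 10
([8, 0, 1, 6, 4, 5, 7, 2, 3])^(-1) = (0 1 2 7 6 3 8)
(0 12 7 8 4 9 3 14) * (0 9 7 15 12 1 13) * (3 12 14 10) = (0 1 13)(3 10)(4 7 8)(9 12 15 14) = [1, 13, 2, 10, 7, 5, 6, 8, 4, 12, 3, 11, 15, 0, 9, 14]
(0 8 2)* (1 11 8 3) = (0 3 1 11 8 2) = [3, 11, 0, 1, 4, 5, 6, 7, 2, 9, 10, 8]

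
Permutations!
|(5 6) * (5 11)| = 3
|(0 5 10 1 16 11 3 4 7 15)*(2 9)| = 10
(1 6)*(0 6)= [6, 0, 2, 3, 4, 5, 1]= (0 6 1)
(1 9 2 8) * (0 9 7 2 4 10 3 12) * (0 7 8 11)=[9, 8, 11, 12, 10, 5, 6, 2, 1, 4, 3, 0, 7]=(0 9 4 10 3 12 7 2 11)(1 8)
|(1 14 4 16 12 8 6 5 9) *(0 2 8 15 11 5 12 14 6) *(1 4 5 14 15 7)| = |(0 2 8)(1 6 12 7)(4 16 15 11 14 5 9)| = 84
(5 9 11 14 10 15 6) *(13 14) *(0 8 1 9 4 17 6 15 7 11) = [8, 9, 2, 3, 17, 4, 5, 11, 1, 0, 7, 13, 12, 14, 10, 15, 16, 6] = (0 8 1 9)(4 17 6 5)(7 11 13 14 10)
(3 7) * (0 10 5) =[10, 1, 2, 7, 4, 0, 6, 3, 8, 9, 5] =(0 10 5)(3 7)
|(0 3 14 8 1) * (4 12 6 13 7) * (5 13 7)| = |(0 3 14 8 1)(4 12 6 7)(5 13)| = 20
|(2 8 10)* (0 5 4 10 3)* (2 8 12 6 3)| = 9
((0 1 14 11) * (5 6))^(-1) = ((0 1 14 11)(5 6))^(-1) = (0 11 14 1)(5 6)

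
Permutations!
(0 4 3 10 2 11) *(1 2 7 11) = [4, 2, 1, 10, 3, 5, 6, 11, 8, 9, 7, 0] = (0 4 3 10 7 11)(1 2)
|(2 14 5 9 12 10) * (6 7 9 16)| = 9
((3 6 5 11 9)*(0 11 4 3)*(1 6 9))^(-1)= (0 9 3 4 5 6 1 11)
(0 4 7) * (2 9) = (0 4 7)(2 9) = [4, 1, 9, 3, 7, 5, 6, 0, 8, 2]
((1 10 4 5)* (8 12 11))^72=((1 10 4 5)(8 12 11))^72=(12)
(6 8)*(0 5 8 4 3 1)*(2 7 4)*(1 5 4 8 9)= (0 4 3 5 9 1)(2 7 8 6)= [4, 0, 7, 5, 3, 9, 2, 8, 6, 1]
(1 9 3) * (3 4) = (1 9 4 3) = [0, 9, 2, 1, 3, 5, 6, 7, 8, 4]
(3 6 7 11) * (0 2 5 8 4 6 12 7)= (0 2 5 8 4 6)(3 12 7 11)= [2, 1, 5, 12, 6, 8, 0, 11, 4, 9, 10, 3, 7]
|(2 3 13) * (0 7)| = |(0 7)(2 3 13)| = 6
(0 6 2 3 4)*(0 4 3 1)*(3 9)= (0 6 2 1)(3 9)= [6, 0, 1, 9, 4, 5, 2, 7, 8, 3]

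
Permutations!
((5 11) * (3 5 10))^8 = ((3 5 11 10))^8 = (11)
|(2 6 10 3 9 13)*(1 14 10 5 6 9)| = 12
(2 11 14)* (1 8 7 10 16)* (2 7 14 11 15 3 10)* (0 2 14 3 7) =(0 2 15 7 14)(1 8 3 10 16) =[2, 8, 15, 10, 4, 5, 6, 14, 3, 9, 16, 11, 12, 13, 0, 7, 1]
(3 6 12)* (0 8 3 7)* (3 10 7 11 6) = (0 8 10 7)(6 12 11) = [8, 1, 2, 3, 4, 5, 12, 0, 10, 9, 7, 6, 11]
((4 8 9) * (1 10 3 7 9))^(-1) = ((1 10 3 7 9 4 8))^(-1) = (1 8 4 9 7 3 10)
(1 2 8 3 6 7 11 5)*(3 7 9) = [0, 2, 8, 6, 4, 1, 9, 11, 7, 3, 10, 5] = (1 2 8 7 11 5)(3 6 9)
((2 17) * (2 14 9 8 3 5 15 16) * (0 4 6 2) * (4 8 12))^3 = ((0 8 3 5 15 16)(2 17 14 9 12 4 6))^3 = (0 5)(2 9 6 14 4 17 12)(3 16)(8 15)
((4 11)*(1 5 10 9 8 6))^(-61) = ((1 5 10 9 8 6)(4 11))^(-61) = (1 6 8 9 10 5)(4 11)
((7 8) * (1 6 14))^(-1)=((1 6 14)(7 8))^(-1)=(1 14 6)(7 8)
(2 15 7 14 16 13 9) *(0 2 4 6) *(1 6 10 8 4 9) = (0 2 15 7 14 16 13 1 6)(4 10 8) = [2, 6, 15, 3, 10, 5, 0, 14, 4, 9, 8, 11, 12, 1, 16, 7, 13]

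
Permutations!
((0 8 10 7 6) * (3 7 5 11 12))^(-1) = (0 6 7 3 12 11 5 10 8)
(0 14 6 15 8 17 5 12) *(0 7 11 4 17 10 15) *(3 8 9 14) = (0 3 8 10 15 9 14 6)(4 17 5 12 7 11) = [3, 1, 2, 8, 17, 12, 0, 11, 10, 14, 15, 4, 7, 13, 6, 9, 16, 5]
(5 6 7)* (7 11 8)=(5 6 11 8 7)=[0, 1, 2, 3, 4, 6, 11, 5, 7, 9, 10, 8]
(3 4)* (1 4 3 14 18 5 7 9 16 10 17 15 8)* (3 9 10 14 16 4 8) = (1 8)(3 9 4 16 14 18 5 7 10 17 15) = [0, 8, 2, 9, 16, 7, 6, 10, 1, 4, 17, 11, 12, 13, 18, 3, 14, 15, 5]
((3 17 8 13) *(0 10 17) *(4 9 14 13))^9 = (17) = ((0 10 17 8 4 9 14 13 3))^9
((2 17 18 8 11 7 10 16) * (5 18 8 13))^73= (2 11 16 8 10 17 7)(5 18 13)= ((2 17 8 11 7 10 16)(5 18 13))^73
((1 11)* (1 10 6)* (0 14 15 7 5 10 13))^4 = ((0 14 15 7 5 10 6 1 11 13))^4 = (0 5 11 15 6)(1 14 10 13 7)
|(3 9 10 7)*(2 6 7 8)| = |(2 6 7 3 9 10 8)| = 7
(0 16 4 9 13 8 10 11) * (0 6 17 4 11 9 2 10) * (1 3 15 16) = (0 1 3 15 16 11 6 17 4 2 10 9 13 8) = [1, 3, 10, 15, 2, 5, 17, 7, 0, 13, 9, 6, 12, 8, 14, 16, 11, 4]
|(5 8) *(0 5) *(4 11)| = 6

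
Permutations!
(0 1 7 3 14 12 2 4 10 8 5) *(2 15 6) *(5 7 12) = (0 1 12 15 6 2 4 10 8 7 3 14 5) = [1, 12, 4, 14, 10, 0, 2, 3, 7, 9, 8, 11, 15, 13, 5, 6]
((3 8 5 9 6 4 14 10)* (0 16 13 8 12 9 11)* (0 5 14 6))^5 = (0 10 16 3 13 12 8 9 14)(4 6)(5 11)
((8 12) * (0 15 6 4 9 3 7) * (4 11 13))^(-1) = (0 7 3 9 4 13 11 6 15)(8 12)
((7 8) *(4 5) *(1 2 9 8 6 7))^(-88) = (9)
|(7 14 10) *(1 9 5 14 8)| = |(1 9 5 14 10 7 8)| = 7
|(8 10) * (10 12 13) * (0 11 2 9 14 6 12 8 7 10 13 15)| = |(0 11 2 9 14 6 12 15)(7 10)| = 8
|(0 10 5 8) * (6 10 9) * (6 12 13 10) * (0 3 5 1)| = 6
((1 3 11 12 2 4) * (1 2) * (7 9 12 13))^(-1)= (1 12 9 7 13 11 3)(2 4)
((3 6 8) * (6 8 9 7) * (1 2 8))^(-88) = (6 7 9)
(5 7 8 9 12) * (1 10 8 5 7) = (1 10 8 9 12 7 5) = [0, 10, 2, 3, 4, 1, 6, 5, 9, 12, 8, 11, 7]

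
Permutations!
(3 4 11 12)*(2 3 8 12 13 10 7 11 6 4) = (2 3)(4 6)(7 11 13 10)(8 12) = [0, 1, 3, 2, 6, 5, 4, 11, 12, 9, 7, 13, 8, 10]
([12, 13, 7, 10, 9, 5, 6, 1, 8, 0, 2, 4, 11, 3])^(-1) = (0 9 4 11 12)(1 7 2 10 3 13)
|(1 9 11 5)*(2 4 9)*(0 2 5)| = 10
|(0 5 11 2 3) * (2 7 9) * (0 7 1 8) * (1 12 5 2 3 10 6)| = |(0 2 10 6 1 8)(3 7 9)(5 11 12)| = 6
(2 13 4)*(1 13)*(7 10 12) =(1 13 4 2)(7 10 12) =[0, 13, 1, 3, 2, 5, 6, 10, 8, 9, 12, 11, 7, 4]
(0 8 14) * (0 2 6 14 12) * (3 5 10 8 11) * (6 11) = (0 6 14 2 11 3 5 10 8 12) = [6, 1, 11, 5, 4, 10, 14, 7, 12, 9, 8, 3, 0, 13, 2]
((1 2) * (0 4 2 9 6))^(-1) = (0 6 9 1 2 4)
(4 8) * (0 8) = [8, 1, 2, 3, 0, 5, 6, 7, 4] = (0 8 4)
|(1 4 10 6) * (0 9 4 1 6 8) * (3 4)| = 6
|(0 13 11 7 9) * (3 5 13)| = |(0 3 5 13 11 7 9)| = 7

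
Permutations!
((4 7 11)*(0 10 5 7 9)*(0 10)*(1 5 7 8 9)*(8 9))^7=(11)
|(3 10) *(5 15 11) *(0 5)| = 4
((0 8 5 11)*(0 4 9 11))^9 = (11)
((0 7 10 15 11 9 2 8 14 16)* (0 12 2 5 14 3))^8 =(0 16 15 8 5 7 12 11 3 14 10 2 9)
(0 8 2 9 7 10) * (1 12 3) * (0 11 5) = (0 8 2 9 7 10 11 5)(1 12 3) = [8, 12, 9, 1, 4, 0, 6, 10, 2, 7, 11, 5, 3]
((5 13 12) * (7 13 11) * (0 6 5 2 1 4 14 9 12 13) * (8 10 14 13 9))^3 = (14)(0 11 6 7 5)(1 9)(2 13)(4 12)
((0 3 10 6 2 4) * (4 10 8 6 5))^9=(0 3 8 6 2 10 5 4)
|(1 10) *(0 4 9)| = |(0 4 9)(1 10)| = 6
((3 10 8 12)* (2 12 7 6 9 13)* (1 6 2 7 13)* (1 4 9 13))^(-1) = ((1 6 13 7 2 12 3 10 8)(4 9))^(-1) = (1 8 10 3 12 2 7 13 6)(4 9)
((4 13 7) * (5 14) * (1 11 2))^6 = (14)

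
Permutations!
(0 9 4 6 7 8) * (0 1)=(0 9 4 6 7 8 1)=[9, 0, 2, 3, 6, 5, 7, 8, 1, 4]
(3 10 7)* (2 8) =(2 8)(3 10 7) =[0, 1, 8, 10, 4, 5, 6, 3, 2, 9, 7]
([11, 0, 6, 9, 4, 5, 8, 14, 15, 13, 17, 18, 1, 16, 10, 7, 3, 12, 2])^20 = (0 7 11 14 18 10 2 17 6 12 8 1 15)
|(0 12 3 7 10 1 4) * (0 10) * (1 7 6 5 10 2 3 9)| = 11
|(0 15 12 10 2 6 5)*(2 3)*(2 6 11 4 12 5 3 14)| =|(0 15 5)(2 11 4 12 10 14)(3 6)| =6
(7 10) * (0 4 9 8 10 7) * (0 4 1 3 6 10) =[1, 3, 2, 6, 9, 5, 10, 7, 0, 8, 4] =(0 1 3 6 10 4 9 8)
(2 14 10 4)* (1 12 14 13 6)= (1 12 14 10 4 2 13 6)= [0, 12, 13, 3, 2, 5, 1, 7, 8, 9, 4, 11, 14, 6, 10]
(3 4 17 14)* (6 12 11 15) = [0, 1, 2, 4, 17, 5, 12, 7, 8, 9, 10, 15, 11, 13, 3, 6, 16, 14] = (3 4 17 14)(6 12 11 15)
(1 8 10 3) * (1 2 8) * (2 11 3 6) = (2 8 10 6)(3 11) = [0, 1, 8, 11, 4, 5, 2, 7, 10, 9, 6, 3]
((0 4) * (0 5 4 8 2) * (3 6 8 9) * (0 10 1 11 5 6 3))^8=(11)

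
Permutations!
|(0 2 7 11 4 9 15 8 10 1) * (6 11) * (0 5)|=12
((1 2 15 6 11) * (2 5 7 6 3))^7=(1 7 11 5 6)(2 15 3)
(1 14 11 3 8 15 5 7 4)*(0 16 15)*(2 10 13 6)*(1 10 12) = [16, 14, 12, 8, 10, 7, 2, 4, 0, 9, 13, 3, 1, 6, 11, 5, 15] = (0 16 15 5 7 4 10 13 6 2 12 1 14 11 3 8)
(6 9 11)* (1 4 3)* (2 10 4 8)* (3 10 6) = (1 8 2 6 9 11 3)(4 10) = [0, 8, 6, 1, 10, 5, 9, 7, 2, 11, 4, 3]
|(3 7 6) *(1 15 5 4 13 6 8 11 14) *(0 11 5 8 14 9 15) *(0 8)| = |(0 11 9 15)(1 8 5 4 13 6 3 7 14)| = 36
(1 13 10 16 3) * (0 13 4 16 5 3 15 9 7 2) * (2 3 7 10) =[13, 4, 0, 1, 16, 7, 6, 3, 8, 10, 5, 11, 12, 2, 14, 9, 15] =(0 13 2)(1 4 16 15 9 10 5 7 3)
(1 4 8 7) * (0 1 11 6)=(0 1 4 8 7 11 6)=[1, 4, 2, 3, 8, 5, 0, 11, 7, 9, 10, 6]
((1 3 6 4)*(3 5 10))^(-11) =(1 5 10 3 6 4)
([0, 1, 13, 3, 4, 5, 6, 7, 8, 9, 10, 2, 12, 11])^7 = (2 13 11)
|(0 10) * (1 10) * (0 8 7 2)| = |(0 1 10 8 7 2)| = 6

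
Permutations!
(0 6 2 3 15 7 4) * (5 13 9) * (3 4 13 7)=[6, 1, 4, 15, 0, 7, 2, 13, 8, 5, 10, 11, 12, 9, 14, 3]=(0 6 2 4)(3 15)(5 7 13 9)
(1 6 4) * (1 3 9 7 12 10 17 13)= (1 6 4 3 9 7 12 10 17 13)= [0, 6, 2, 9, 3, 5, 4, 12, 8, 7, 17, 11, 10, 1, 14, 15, 16, 13]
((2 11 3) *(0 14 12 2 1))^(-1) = (0 1 3 11 2 12 14)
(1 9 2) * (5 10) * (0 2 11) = (0 2 1 9 11)(5 10) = [2, 9, 1, 3, 4, 10, 6, 7, 8, 11, 5, 0]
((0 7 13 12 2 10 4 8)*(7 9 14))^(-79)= (0 9 14 7 13 12 2 10 4 8)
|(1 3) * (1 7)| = |(1 3 7)| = 3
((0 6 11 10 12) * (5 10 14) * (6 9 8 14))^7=((0 9 8 14 5 10 12)(6 11))^7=(14)(6 11)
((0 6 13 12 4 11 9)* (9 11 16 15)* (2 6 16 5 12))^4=((0 16 15 9)(2 6 13)(4 5 12))^4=(16)(2 6 13)(4 5 12)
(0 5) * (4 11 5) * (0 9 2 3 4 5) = (0 5 9 2 3 4 11) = [5, 1, 3, 4, 11, 9, 6, 7, 8, 2, 10, 0]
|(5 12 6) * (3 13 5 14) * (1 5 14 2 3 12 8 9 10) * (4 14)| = |(1 5 8 9 10)(2 3 13 4 14 12 6)| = 35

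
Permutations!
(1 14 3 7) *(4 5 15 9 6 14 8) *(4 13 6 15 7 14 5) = (1 8 13 6 5 7)(3 14)(9 15) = [0, 8, 2, 14, 4, 7, 5, 1, 13, 15, 10, 11, 12, 6, 3, 9]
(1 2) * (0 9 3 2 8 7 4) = (0 9 3 2 1 8 7 4) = [9, 8, 1, 2, 0, 5, 6, 4, 7, 3]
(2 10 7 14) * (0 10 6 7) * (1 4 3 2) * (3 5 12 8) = (0 10)(1 4 5 12 8 3 2 6 7 14) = [10, 4, 6, 2, 5, 12, 7, 14, 3, 9, 0, 11, 8, 13, 1]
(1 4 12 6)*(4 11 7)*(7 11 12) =[0, 12, 2, 3, 7, 5, 1, 4, 8, 9, 10, 11, 6] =(1 12 6)(4 7)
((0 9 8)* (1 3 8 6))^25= (0 9 6 1 3 8)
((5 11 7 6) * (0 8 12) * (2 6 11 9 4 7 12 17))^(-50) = ((0 8 17 2 6 5 9 4 7 11 12))^(-50) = (0 5 12 6 11 2 7 17 4 8 9)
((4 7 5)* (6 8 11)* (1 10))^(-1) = ((1 10)(4 7 5)(6 8 11))^(-1) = (1 10)(4 5 7)(6 11 8)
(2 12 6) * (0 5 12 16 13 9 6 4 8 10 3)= [5, 1, 16, 0, 8, 12, 2, 7, 10, 6, 3, 11, 4, 9, 14, 15, 13]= (0 5 12 4 8 10 3)(2 16 13 9 6)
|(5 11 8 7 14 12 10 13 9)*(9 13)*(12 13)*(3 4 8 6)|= 12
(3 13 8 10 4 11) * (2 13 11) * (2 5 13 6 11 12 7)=(2 6 11 3 12 7)(4 5 13 8 10)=[0, 1, 6, 12, 5, 13, 11, 2, 10, 9, 4, 3, 7, 8]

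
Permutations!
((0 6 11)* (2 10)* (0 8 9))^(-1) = (0 9 8 11 6)(2 10)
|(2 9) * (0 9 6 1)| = 5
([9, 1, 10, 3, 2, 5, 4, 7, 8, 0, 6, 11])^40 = (11)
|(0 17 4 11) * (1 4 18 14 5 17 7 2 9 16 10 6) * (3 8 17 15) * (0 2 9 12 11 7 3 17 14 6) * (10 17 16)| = 15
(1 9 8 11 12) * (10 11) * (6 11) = [0, 9, 2, 3, 4, 5, 11, 7, 10, 8, 6, 12, 1] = (1 9 8 10 6 11 12)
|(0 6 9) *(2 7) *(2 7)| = 3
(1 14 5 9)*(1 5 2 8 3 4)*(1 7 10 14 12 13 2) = [0, 12, 8, 4, 7, 9, 6, 10, 3, 5, 14, 11, 13, 2, 1] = (1 12 13 2 8 3 4 7 10 14)(5 9)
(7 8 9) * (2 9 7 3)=[0, 1, 9, 2, 4, 5, 6, 8, 7, 3]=(2 9 3)(7 8)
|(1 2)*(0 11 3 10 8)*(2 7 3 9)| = |(0 11 9 2 1 7 3 10 8)| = 9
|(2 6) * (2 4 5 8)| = 5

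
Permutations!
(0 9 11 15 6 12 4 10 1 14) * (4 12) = [9, 14, 2, 3, 10, 5, 4, 7, 8, 11, 1, 15, 12, 13, 0, 6] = (0 9 11 15 6 4 10 1 14)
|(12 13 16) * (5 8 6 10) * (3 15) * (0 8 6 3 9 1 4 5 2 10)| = |(0 8 3 15 9 1 4 5 6)(2 10)(12 13 16)| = 18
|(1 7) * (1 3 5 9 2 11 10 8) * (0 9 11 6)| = |(0 9 2 6)(1 7 3 5 11 10 8)| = 28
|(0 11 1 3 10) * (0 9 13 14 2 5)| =|(0 11 1 3 10 9 13 14 2 5)| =10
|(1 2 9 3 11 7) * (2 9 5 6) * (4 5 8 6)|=|(1 9 3 11 7)(2 8 6)(4 5)|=30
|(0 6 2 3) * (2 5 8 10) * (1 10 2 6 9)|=|(0 9 1 10 6 5 8 2 3)|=9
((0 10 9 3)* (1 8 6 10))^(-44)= (0 9 6 1 3 10 8)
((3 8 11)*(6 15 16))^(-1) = ((3 8 11)(6 15 16))^(-1) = (3 11 8)(6 16 15)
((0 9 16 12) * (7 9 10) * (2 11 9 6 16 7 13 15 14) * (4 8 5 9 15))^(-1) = (0 12 16 6 7 9 5 8 4 13 10)(2 14 15 11)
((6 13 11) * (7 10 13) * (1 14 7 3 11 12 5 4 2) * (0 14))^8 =(0 2 5 13 7)(1 4 12 10 14)(3 6 11)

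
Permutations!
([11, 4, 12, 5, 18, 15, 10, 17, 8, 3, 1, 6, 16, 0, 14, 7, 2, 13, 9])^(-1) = (0 13 17 7 15 5 3 9 18 4 1 10 6 11)(2 16 12)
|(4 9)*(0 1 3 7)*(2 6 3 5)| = 14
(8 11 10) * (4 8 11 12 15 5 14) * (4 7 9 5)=(4 8 12 15)(5 14 7 9)(10 11)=[0, 1, 2, 3, 8, 14, 6, 9, 12, 5, 11, 10, 15, 13, 7, 4]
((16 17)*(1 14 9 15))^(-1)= (1 15 9 14)(16 17)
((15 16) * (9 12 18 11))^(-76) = (18)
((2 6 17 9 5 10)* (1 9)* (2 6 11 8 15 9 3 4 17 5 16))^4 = (17)(2 9 8)(5 10 6)(11 16 15)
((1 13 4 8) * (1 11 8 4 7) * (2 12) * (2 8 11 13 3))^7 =(13)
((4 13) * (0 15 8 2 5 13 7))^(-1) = (0 7 4 13 5 2 8 15)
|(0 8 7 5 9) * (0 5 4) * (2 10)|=4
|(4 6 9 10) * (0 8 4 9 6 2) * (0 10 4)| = 4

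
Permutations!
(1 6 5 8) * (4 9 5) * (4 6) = (1 4 9 5 8) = [0, 4, 2, 3, 9, 8, 6, 7, 1, 5]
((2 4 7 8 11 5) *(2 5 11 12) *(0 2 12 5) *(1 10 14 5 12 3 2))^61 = (0 1 10 14 5)(2 4 7 8 12 3)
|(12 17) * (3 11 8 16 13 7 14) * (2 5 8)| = |(2 5 8 16 13 7 14 3 11)(12 17)| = 18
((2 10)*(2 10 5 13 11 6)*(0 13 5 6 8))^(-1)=((0 13 11 8)(2 6))^(-1)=(0 8 11 13)(2 6)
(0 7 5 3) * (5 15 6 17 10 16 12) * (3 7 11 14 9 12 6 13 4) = [11, 1, 2, 0, 3, 7, 17, 15, 8, 12, 16, 14, 5, 4, 9, 13, 6, 10] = (0 11 14 9 12 5 7 15 13 4 3)(6 17 10 16)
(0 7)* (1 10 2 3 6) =(0 7)(1 10 2 3 6) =[7, 10, 3, 6, 4, 5, 1, 0, 8, 9, 2]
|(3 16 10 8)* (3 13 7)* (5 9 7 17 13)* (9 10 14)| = 30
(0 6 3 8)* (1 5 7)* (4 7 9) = [6, 5, 2, 8, 7, 9, 3, 1, 0, 4] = (0 6 3 8)(1 5 9 4 7)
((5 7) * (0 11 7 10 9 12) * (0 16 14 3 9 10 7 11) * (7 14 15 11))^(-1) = (3 14 5 7 11 15 16 12 9) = ((3 9 12 16 15 11 7 5 14))^(-1)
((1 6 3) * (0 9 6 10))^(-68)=(0 1 6)(3 9 10)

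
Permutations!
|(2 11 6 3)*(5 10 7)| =|(2 11 6 3)(5 10 7)| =12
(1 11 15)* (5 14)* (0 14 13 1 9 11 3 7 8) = (0 14 5 13 1 3 7 8)(9 11 15) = [14, 3, 2, 7, 4, 13, 6, 8, 0, 11, 10, 15, 12, 1, 5, 9]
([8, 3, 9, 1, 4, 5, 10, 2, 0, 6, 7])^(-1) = (0 8)(1 3)(2 7 10 6 9)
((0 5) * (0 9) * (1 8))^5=((0 5 9)(1 8))^5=(0 9 5)(1 8)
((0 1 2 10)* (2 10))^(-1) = (0 10 1)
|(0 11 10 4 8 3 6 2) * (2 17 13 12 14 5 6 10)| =|(0 11 2)(3 10 4 8)(5 6 17 13 12 14)| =12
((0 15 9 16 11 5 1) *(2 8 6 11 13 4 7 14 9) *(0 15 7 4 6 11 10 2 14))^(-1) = ((0 7)(1 15 14 9 16 13 6 10 2 8 11 5))^(-1) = (0 7)(1 5 11 8 2 10 6 13 16 9 14 15)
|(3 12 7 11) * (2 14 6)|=12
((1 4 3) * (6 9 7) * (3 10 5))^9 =(1 3 5 10 4)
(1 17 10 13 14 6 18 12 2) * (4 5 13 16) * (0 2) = (0 2 1 17 10 16 4 5 13 14 6 18 12) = [2, 17, 1, 3, 5, 13, 18, 7, 8, 9, 16, 11, 0, 14, 6, 15, 4, 10, 12]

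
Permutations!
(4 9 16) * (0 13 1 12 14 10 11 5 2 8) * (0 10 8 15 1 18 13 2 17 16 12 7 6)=(0 2 15 1 7 6)(4 9 12 14 8 10 11 5 17 16)(13 18)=[2, 7, 15, 3, 9, 17, 0, 6, 10, 12, 11, 5, 14, 18, 8, 1, 4, 16, 13]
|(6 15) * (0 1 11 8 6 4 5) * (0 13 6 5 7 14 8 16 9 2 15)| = 14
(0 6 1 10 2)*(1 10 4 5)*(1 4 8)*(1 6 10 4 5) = (0 10 2)(1 8 6 4) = [10, 8, 0, 3, 1, 5, 4, 7, 6, 9, 2]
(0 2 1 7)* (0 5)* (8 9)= [2, 7, 1, 3, 4, 0, 6, 5, 9, 8]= (0 2 1 7 5)(8 9)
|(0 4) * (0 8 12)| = 4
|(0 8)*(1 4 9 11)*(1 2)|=|(0 8)(1 4 9 11 2)|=10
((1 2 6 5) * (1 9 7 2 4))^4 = ((1 4)(2 6 5 9 7))^4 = (2 7 9 5 6)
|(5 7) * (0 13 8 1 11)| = |(0 13 8 1 11)(5 7)| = 10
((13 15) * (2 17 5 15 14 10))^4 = (2 13 17 14 5 10 15)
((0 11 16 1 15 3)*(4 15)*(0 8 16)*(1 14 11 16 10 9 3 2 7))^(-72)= ((0 16 14 11)(1 4 15 2 7)(3 8 10 9))^(-72)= (16)(1 2 4 7 15)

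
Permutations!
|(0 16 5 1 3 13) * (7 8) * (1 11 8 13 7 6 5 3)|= 20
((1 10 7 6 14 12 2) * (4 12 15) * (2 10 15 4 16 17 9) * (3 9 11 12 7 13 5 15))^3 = ((1 3 9 2)(4 7 6 14)(5 15 16 17 11 12 10 13))^3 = (1 2 9 3)(4 14 6 7)(5 17 10 15 11 13 16 12)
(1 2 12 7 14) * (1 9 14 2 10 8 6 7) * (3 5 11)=(1 10 8 6 7 2 12)(3 5 11)(9 14)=[0, 10, 12, 5, 4, 11, 7, 2, 6, 14, 8, 3, 1, 13, 9]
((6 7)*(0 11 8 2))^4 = ((0 11 8 2)(6 7))^4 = (11)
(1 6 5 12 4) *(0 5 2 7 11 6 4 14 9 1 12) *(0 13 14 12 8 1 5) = (1 4 8)(2 7 11 6)(5 13 14 9) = [0, 4, 7, 3, 8, 13, 2, 11, 1, 5, 10, 6, 12, 14, 9]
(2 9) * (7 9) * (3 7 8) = (2 8 3 7 9) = [0, 1, 8, 7, 4, 5, 6, 9, 3, 2]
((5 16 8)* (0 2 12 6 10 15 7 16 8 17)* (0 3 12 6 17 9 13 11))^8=(0 13 16 15 6)(2 11 9 7 10)(3 17 12)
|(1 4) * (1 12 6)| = |(1 4 12 6)| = 4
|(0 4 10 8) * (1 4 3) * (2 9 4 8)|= |(0 3 1 8)(2 9 4 10)|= 4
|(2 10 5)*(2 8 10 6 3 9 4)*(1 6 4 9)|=6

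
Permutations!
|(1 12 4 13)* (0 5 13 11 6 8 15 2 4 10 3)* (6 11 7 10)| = 13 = |(0 5 13 1 12 6 8 15 2 4 7 10 3)|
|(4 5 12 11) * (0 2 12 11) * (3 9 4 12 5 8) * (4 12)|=9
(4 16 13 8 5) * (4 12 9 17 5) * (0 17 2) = (0 17 5 12 9 2)(4 16 13 8) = [17, 1, 0, 3, 16, 12, 6, 7, 4, 2, 10, 11, 9, 8, 14, 15, 13, 5]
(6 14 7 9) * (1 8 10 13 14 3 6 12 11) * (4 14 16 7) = (1 8 10 13 16 7 9 12 11)(3 6)(4 14) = [0, 8, 2, 6, 14, 5, 3, 9, 10, 12, 13, 1, 11, 16, 4, 15, 7]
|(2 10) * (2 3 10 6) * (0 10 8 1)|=|(0 10 3 8 1)(2 6)|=10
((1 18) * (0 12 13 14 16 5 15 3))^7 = ((0 12 13 14 16 5 15 3)(1 18))^7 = (0 3 15 5 16 14 13 12)(1 18)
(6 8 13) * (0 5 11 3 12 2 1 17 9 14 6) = (0 5 11 3 12 2 1 17 9 14 6 8 13) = [5, 17, 1, 12, 4, 11, 8, 7, 13, 14, 10, 3, 2, 0, 6, 15, 16, 9]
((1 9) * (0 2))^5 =((0 2)(1 9))^5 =(0 2)(1 9)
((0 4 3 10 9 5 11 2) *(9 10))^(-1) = (0 2 11 5 9 3 4)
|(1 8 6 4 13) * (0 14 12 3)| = 20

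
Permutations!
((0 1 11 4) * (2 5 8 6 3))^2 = (0 11)(1 4)(2 8 3 5 6)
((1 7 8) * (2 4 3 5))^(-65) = ((1 7 8)(2 4 3 5))^(-65) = (1 7 8)(2 5 3 4)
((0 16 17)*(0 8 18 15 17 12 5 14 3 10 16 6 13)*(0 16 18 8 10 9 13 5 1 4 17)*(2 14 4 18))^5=((0 6 5 4 17 10 2 14 3 9 13 16 12 1 18 15))^5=(0 10 13 15 17 9 18 4 3 1 5 14 12 6 2 16)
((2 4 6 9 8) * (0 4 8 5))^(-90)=(9)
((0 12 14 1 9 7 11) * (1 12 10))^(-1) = (0 11 7 9 1 10)(12 14)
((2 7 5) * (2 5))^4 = (7)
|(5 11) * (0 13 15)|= 6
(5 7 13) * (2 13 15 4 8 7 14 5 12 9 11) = [0, 1, 13, 3, 8, 14, 6, 15, 7, 11, 10, 2, 9, 12, 5, 4] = (2 13 12 9 11)(4 8 7 15)(5 14)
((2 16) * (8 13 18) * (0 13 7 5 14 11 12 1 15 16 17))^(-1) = ((0 13 18 8 7 5 14 11 12 1 15 16 2 17))^(-1) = (0 17 2 16 15 1 12 11 14 5 7 8 18 13)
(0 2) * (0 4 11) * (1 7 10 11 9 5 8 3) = (0 2 4 9 5 8 3 1 7 10 11) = [2, 7, 4, 1, 9, 8, 6, 10, 3, 5, 11, 0]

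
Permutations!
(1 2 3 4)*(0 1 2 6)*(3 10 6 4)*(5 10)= [1, 4, 5, 3, 2, 10, 0, 7, 8, 9, 6]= (0 1 4 2 5 10 6)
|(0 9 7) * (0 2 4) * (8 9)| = 6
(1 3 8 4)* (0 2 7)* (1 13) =[2, 3, 7, 8, 13, 5, 6, 0, 4, 9, 10, 11, 12, 1] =(0 2 7)(1 3 8 4 13)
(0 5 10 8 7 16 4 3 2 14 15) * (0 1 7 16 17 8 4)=[5, 7, 14, 2, 3, 10, 6, 17, 16, 9, 4, 11, 12, 13, 15, 1, 0, 8]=(0 5 10 4 3 2 14 15 1 7 17 8 16)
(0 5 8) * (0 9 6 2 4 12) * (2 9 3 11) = [5, 1, 4, 11, 12, 8, 9, 7, 3, 6, 10, 2, 0] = (0 5 8 3 11 2 4 12)(6 9)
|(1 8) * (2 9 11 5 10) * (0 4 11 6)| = 8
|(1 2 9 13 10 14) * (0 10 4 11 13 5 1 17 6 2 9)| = |(0 10 14 17 6 2)(1 9 5)(4 11 13)| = 6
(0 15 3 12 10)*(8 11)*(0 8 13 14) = [15, 1, 2, 12, 4, 5, 6, 7, 11, 9, 8, 13, 10, 14, 0, 3] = (0 15 3 12 10 8 11 13 14)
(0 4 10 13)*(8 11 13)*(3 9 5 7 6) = (0 4 10 8 11 13)(3 9 5 7 6) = [4, 1, 2, 9, 10, 7, 3, 6, 11, 5, 8, 13, 12, 0]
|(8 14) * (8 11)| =3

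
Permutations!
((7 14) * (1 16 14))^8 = ((1 16 14 7))^8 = (16)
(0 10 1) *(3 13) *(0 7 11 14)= (0 10 1 7 11 14)(3 13)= [10, 7, 2, 13, 4, 5, 6, 11, 8, 9, 1, 14, 12, 3, 0]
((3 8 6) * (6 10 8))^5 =((3 6)(8 10))^5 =(3 6)(8 10)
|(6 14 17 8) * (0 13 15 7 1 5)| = |(0 13 15 7 1 5)(6 14 17 8)| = 12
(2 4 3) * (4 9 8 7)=(2 9 8 7 4 3)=[0, 1, 9, 2, 3, 5, 6, 4, 7, 8]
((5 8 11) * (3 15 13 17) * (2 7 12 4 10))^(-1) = (2 10 4 12 7)(3 17 13 15)(5 11 8)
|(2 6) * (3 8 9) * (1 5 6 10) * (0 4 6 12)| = 24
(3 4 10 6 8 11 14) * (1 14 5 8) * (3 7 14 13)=(1 13 3 4 10 6)(5 8 11)(7 14)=[0, 13, 2, 4, 10, 8, 1, 14, 11, 9, 6, 5, 12, 3, 7]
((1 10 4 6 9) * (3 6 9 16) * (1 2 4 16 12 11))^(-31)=(1 6 10 12 16 11 3)(2 9 4)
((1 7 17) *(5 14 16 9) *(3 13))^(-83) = ((1 7 17)(3 13)(5 14 16 9))^(-83) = (1 7 17)(3 13)(5 14 16 9)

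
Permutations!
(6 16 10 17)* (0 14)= [14, 1, 2, 3, 4, 5, 16, 7, 8, 9, 17, 11, 12, 13, 0, 15, 10, 6]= (0 14)(6 16 10 17)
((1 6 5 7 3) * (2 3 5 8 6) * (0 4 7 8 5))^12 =((0 4 7)(1 2 3)(5 8 6))^12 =(8)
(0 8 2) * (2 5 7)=(0 8 5 7 2)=[8, 1, 0, 3, 4, 7, 6, 2, 5]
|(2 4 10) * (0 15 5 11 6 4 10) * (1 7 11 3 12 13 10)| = 13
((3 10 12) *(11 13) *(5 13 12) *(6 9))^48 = (13) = ((3 10 5 13 11 12)(6 9))^48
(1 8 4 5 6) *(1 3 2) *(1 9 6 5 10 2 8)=(2 9 6 3 8 4 10)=[0, 1, 9, 8, 10, 5, 3, 7, 4, 6, 2]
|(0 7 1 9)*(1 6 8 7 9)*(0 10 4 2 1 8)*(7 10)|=20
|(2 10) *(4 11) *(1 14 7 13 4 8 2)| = |(1 14 7 13 4 11 8 2 10)| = 9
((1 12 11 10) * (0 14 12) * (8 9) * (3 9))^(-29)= (0 14 12 11 10 1)(3 9 8)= ((0 14 12 11 10 1)(3 9 8))^(-29)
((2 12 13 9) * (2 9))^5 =(2 13 12)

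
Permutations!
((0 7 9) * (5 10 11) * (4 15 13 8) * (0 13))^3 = (0 13 15 9 4 7 8)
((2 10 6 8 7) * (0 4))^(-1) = ((0 4)(2 10 6 8 7))^(-1) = (0 4)(2 7 8 6 10)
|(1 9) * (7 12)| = 2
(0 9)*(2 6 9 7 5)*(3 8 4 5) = (0 7 3 8 4 5 2 6 9) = [7, 1, 6, 8, 5, 2, 9, 3, 4, 0]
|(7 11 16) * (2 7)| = |(2 7 11 16)| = 4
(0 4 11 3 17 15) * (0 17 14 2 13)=(0 4 11 3 14 2 13)(15 17)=[4, 1, 13, 14, 11, 5, 6, 7, 8, 9, 10, 3, 12, 0, 2, 17, 16, 15]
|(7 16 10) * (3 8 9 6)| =|(3 8 9 6)(7 16 10)| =12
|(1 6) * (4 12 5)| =6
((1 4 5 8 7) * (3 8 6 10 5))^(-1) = (1 7 8 3 4)(5 10 6)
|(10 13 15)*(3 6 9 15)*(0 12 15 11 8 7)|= |(0 12 15 10 13 3 6 9 11 8 7)|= 11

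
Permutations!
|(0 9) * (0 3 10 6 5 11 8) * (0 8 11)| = |(11)(0 9 3 10 6 5)| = 6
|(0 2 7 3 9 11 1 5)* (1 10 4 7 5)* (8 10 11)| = 6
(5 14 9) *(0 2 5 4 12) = (0 2 5 14 9 4 12) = [2, 1, 5, 3, 12, 14, 6, 7, 8, 4, 10, 11, 0, 13, 9]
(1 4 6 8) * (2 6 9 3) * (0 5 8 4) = (0 5 8 1)(2 6 4 9 3) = [5, 0, 6, 2, 9, 8, 4, 7, 1, 3]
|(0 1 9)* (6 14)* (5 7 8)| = |(0 1 9)(5 7 8)(6 14)| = 6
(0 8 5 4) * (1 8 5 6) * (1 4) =(0 5 1 8 6 4) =[5, 8, 2, 3, 0, 1, 4, 7, 6]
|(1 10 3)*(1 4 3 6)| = 6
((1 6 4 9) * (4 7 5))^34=(1 4 7)(5 6 9)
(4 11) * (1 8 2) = (1 8 2)(4 11) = [0, 8, 1, 3, 11, 5, 6, 7, 2, 9, 10, 4]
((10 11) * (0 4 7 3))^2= ((0 4 7 3)(10 11))^2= (11)(0 7)(3 4)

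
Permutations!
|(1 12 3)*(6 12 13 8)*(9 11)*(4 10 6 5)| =|(1 13 8 5 4 10 6 12 3)(9 11)| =18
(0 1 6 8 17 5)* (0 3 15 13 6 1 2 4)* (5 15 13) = (0 2 4)(3 13 6 8 17 15 5) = [2, 1, 4, 13, 0, 3, 8, 7, 17, 9, 10, 11, 12, 6, 14, 5, 16, 15]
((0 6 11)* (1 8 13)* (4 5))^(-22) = (0 11 6)(1 13 8)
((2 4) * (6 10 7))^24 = (10)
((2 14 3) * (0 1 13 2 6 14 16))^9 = ((0 1 13 2 16)(3 6 14))^9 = (0 16 2 13 1)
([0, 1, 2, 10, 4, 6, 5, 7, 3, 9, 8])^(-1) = [0, 1, 2, 8, 4, 6, 5, 7, 10, 9, 3]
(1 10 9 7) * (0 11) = (0 11)(1 10 9 7) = [11, 10, 2, 3, 4, 5, 6, 1, 8, 7, 9, 0]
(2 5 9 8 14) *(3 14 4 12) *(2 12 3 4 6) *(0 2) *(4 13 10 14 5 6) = [2, 1, 6, 5, 3, 9, 0, 7, 4, 8, 14, 11, 13, 10, 12] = (0 2 6)(3 5 9 8 4)(10 14 12 13)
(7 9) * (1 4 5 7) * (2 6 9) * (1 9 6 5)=[0, 4, 5, 3, 1, 7, 6, 2, 8, 9]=(9)(1 4)(2 5 7)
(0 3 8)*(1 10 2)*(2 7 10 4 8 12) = (0 3 12 2 1 4 8)(7 10) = [3, 4, 1, 12, 8, 5, 6, 10, 0, 9, 7, 11, 2]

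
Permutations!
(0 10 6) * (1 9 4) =[10, 9, 2, 3, 1, 5, 0, 7, 8, 4, 6] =(0 10 6)(1 9 4)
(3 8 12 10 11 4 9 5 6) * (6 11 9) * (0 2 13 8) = (0 2 13 8 12 10 9 5 11 4 6 3) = [2, 1, 13, 0, 6, 11, 3, 7, 12, 5, 9, 4, 10, 8]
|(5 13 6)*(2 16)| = |(2 16)(5 13 6)| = 6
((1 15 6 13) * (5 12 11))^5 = (1 15 6 13)(5 11 12)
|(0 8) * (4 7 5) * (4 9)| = |(0 8)(4 7 5 9)| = 4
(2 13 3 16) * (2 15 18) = (2 13 3 16 15 18) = [0, 1, 13, 16, 4, 5, 6, 7, 8, 9, 10, 11, 12, 3, 14, 18, 15, 17, 2]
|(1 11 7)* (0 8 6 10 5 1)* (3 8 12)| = |(0 12 3 8 6 10 5 1 11 7)| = 10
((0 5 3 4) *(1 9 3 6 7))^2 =(0 6 1 3)(4 5 7 9)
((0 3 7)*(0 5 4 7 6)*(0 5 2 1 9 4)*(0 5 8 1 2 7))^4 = ((0 3 6 8 1 9 4))^4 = (0 1 3 9 6 4 8)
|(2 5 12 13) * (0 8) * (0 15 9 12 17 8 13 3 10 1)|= 12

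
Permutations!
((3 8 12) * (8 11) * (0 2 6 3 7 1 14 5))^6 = ((0 2 6 3 11 8 12 7 1 14 5))^6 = (0 12 2 7 6 1 3 14 11 5 8)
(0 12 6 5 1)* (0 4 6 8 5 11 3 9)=(0 12 8 5 1 4 6 11 3 9)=[12, 4, 2, 9, 6, 1, 11, 7, 5, 0, 10, 3, 8]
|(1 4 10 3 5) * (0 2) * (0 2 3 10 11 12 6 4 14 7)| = |(0 3 5 1 14 7)(4 11 12 6)| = 12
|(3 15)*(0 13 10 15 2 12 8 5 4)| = 10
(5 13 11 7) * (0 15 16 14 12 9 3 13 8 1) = (0 15 16 14 12 9 3 13 11 7 5 8 1) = [15, 0, 2, 13, 4, 8, 6, 5, 1, 3, 10, 7, 9, 11, 12, 16, 14]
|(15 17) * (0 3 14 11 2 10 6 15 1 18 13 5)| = 13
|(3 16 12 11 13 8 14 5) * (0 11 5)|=20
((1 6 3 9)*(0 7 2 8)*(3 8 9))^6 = ((0 7 2 9 1 6 8))^6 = (0 8 6 1 9 2 7)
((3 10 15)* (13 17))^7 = ((3 10 15)(13 17))^7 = (3 10 15)(13 17)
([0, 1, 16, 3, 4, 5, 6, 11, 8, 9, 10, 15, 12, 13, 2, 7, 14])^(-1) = (2 14 16)(7 15 11)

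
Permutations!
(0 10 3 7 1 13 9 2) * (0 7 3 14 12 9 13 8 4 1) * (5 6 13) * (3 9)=(0 10 14 12 3 9 2 7)(1 8 4)(5 6 13)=[10, 8, 7, 9, 1, 6, 13, 0, 4, 2, 14, 11, 3, 5, 12]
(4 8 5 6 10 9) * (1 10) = (1 10 9 4 8 5 6) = [0, 10, 2, 3, 8, 6, 1, 7, 5, 4, 9]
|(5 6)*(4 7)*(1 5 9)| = |(1 5 6 9)(4 7)| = 4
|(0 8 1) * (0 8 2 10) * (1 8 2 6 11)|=6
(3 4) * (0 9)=(0 9)(3 4)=[9, 1, 2, 4, 3, 5, 6, 7, 8, 0]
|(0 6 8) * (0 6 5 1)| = |(0 5 1)(6 8)| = 6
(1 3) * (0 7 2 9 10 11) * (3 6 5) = (0 7 2 9 10 11)(1 6 5 3) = [7, 6, 9, 1, 4, 3, 5, 2, 8, 10, 11, 0]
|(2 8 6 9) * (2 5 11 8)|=|(5 11 8 6 9)|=5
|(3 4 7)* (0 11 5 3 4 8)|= 10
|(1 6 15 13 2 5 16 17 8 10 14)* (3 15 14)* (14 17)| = 12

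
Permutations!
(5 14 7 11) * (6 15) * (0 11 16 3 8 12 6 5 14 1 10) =(0 11 14 7 16 3 8 12 6 15 5 1 10) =[11, 10, 2, 8, 4, 1, 15, 16, 12, 9, 0, 14, 6, 13, 7, 5, 3]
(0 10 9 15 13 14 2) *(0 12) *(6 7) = (0 10 9 15 13 14 2 12)(6 7) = [10, 1, 12, 3, 4, 5, 7, 6, 8, 15, 9, 11, 0, 14, 2, 13]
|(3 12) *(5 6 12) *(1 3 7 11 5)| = |(1 3)(5 6 12 7 11)| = 10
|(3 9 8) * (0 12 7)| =3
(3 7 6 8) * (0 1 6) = (0 1 6 8 3 7) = [1, 6, 2, 7, 4, 5, 8, 0, 3]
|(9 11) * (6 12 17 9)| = |(6 12 17 9 11)| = 5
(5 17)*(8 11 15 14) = (5 17)(8 11 15 14) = [0, 1, 2, 3, 4, 17, 6, 7, 11, 9, 10, 15, 12, 13, 8, 14, 16, 5]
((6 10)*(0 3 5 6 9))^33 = (0 6)(3 10)(5 9)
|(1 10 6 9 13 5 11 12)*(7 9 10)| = 14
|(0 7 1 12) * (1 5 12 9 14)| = 12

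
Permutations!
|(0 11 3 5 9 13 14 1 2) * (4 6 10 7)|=|(0 11 3 5 9 13 14 1 2)(4 6 10 7)|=36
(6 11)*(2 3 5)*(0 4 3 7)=[4, 1, 7, 5, 3, 2, 11, 0, 8, 9, 10, 6]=(0 4 3 5 2 7)(6 11)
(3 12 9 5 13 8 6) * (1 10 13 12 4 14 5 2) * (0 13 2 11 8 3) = (0 13 3 4 14 5 12 9 11 8 6)(1 10 2) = [13, 10, 1, 4, 14, 12, 0, 7, 6, 11, 2, 8, 9, 3, 5]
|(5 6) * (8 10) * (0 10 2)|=4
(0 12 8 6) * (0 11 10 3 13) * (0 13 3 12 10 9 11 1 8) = [10, 8, 2, 3, 4, 5, 1, 7, 6, 11, 12, 9, 0, 13] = (13)(0 10 12)(1 8 6)(9 11)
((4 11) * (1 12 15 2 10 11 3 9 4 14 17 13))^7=(1 17 11 2 12 13 14 10 15)(3 9 4)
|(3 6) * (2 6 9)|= |(2 6 3 9)|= 4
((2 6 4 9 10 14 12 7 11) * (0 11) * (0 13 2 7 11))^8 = (2 7 12 10 4)(6 13 11 14 9)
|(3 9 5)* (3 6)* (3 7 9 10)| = |(3 10)(5 6 7 9)| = 4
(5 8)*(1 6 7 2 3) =(1 6 7 2 3)(5 8) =[0, 6, 3, 1, 4, 8, 7, 2, 5]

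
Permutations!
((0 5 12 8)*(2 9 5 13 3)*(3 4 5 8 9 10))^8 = (0 13 4 5 12 9 8)(2 3 10)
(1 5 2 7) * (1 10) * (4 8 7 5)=(1 4 8 7 10)(2 5)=[0, 4, 5, 3, 8, 2, 6, 10, 7, 9, 1]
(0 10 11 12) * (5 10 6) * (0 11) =[6, 1, 2, 3, 4, 10, 5, 7, 8, 9, 0, 12, 11] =(0 6 5 10)(11 12)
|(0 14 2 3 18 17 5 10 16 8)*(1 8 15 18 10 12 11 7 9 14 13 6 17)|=|(0 13 6 17 5 12 11 7 9 14 2 3 10 16 15 18 1 8)|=18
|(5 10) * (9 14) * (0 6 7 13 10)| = 6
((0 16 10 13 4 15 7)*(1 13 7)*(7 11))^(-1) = ((0 16 10 11 7)(1 13 4 15))^(-1) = (0 7 11 10 16)(1 15 4 13)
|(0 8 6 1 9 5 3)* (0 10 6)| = |(0 8)(1 9 5 3 10 6)| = 6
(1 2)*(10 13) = (1 2)(10 13) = [0, 2, 1, 3, 4, 5, 6, 7, 8, 9, 13, 11, 12, 10]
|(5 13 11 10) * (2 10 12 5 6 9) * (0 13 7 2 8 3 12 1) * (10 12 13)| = |(0 10 6 9 8 3 13 11 1)(2 12 5 7)| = 36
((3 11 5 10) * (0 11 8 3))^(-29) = ((0 11 5 10)(3 8))^(-29) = (0 10 5 11)(3 8)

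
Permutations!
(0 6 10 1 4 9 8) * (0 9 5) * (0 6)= (1 4 5 6 10)(8 9)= [0, 4, 2, 3, 5, 6, 10, 7, 9, 8, 1]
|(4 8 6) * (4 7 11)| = 5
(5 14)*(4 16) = [0, 1, 2, 3, 16, 14, 6, 7, 8, 9, 10, 11, 12, 13, 5, 15, 4] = (4 16)(5 14)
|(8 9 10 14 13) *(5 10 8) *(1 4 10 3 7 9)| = |(1 4 10 14 13 5 3 7 9 8)| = 10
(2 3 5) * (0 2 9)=(0 2 3 5 9)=[2, 1, 3, 5, 4, 9, 6, 7, 8, 0]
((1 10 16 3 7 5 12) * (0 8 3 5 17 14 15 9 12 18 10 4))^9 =(0 1 9 14 7 8 4 12 15 17 3)(5 18 10 16)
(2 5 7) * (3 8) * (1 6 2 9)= (1 6 2 5 7 9)(3 8)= [0, 6, 5, 8, 4, 7, 2, 9, 3, 1]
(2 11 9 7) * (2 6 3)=(2 11 9 7 6 3)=[0, 1, 11, 2, 4, 5, 3, 6, 8, 7, 10, 9]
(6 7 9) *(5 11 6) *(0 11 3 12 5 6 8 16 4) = (0 11 8 16 4)(3 12 5)(6 7 9) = [11, 1, 2, 12, 0, 3, 7, 9, 16, 6, 10, 8, 5, 13, 14, 15, 4]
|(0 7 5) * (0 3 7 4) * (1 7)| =|(0 4)(1 7 5 3)| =4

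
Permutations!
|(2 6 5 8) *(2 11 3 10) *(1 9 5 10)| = 6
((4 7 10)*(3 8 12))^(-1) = ((3 8 12)(4 7 10))^(-1) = (3 12 8)(4 10 7)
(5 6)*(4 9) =(4 9)(5 6) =[0, 1, 2, 3, 9, 6, 5, 7, 8, 4]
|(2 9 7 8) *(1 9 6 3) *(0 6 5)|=9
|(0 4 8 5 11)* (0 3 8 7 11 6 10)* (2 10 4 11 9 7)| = 18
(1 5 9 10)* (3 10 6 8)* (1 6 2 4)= (1 5 9 2 4)(3 10 6 8)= [0, 5, 4, 10, 1, 9, 8, 7, 3, 2, 6]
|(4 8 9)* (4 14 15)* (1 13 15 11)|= 8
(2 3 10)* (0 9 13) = (0 9 13)(2 3 10) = [9, 1, 3, 10, 4, 5, 6, 7, 8, 13, 2, 11, 12, 0]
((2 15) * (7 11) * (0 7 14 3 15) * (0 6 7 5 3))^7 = ((0 5 3 15 2 6 7 11 14))^7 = (0 11 6 15 5 14 7 2 3)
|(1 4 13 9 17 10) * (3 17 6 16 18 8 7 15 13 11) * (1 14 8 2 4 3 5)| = 17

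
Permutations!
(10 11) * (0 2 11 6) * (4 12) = (0 2 11 10 6)(4 12) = [2, 1, 11, 3, 12, 5, 0, 7, 8, 9, 6, 10, 4]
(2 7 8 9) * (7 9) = (2 9)(7 8) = [0, 1, 9, 3, 4, 5, 6, 8, 7, 2]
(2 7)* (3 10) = (2 7)(3 10) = [0, 1, 7, 10, 4, 5, 6, 2, 8, 9, 3]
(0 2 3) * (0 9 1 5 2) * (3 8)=(1 5 2 8 3 9)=[0, 5, 8, 9, 4, 2, 6, 7, 3, 1]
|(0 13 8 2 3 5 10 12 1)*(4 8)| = 10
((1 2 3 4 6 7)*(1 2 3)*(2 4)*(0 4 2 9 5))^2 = (0 6 2 3 5 4 7 1 9)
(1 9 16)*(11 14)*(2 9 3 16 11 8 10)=[0, 3, 9, 16, 4, 5, 6, 7, 10, 11, 2, 14, 12, 13, 8, 15, 1]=(1 3 16)(2 9 11 14 8 10)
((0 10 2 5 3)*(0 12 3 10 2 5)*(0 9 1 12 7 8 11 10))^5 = ((0 2 9 1 12 3 7 8 11 10 5))^5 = (0 3 5 12 10 1 11 9 8 2 7)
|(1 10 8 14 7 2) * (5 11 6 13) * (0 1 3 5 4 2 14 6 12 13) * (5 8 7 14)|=|(14)(0 1 10 7 5 11 12 13 4 2 3 8 6)|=13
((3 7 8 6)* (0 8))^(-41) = (0 7 3 6 8)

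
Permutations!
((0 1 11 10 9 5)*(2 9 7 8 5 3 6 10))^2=((0 1 11 2 9 3 6 10 7 8 5))^2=(0 11 9 6 7 5 1 2 3 10 8)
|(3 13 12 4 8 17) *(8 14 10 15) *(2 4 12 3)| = 14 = |(2 4 14 10 15 8 17)(3 13)|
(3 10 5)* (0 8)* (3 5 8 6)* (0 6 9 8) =(0 9 8 6 3 10) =[9, 1, 2, 10, 4, 5, 3, 7, 6, 8, 0]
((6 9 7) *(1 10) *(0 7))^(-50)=(10)(0 6)(7 9)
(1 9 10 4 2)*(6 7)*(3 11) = (1 9 10 4 2)(3 11)(6 7) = [0, 9, 1, 11, 2, 5, 7, 6, 8, 10, 4, 3]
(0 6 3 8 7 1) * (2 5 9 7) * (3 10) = (0 6 10 3 8 2 5 9 7 1) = [6, 0, 5, 8, 4, 9, 10, 1, 2, 7, 3]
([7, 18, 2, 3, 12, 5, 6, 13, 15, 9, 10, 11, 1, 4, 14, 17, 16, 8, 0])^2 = (0 13 12 18 7 4 1)(8 17 15)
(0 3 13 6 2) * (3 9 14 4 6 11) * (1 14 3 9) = (0 1 14 4 6 2)(3 13 11 9) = [1, 14, 0, 13, 6, 5, 2, 7, 8, 3, 10, 9, 12, 11, 4]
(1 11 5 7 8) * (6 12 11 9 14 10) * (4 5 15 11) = (1 9 14 10 6 12 4 5 7 8)(11 15) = [0, 9, 2, 3, 5, 7, 12, 8, 1, 14, 6, 15, 4, 13, 10, 11]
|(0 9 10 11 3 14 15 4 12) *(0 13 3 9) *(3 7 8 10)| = 11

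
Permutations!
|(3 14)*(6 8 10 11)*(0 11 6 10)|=10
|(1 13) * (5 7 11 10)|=|(1 13)(5 7 11 10)|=4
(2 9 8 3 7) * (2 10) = [0, 1, 9, 7, 4, 5, 6, 10, 3, 8, 2] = (2 9 8 3 7 10)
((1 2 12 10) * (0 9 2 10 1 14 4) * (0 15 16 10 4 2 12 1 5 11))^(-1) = (0 11 5 12 9)(1 2 14 10 16 15 4)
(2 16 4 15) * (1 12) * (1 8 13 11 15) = (1 12 8 13 11 15 2 16 4) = [0, 12, 16, 3, 1, 5, 6, 7, 13, 9, 10, 15, 8, 11, 14, 2, 4]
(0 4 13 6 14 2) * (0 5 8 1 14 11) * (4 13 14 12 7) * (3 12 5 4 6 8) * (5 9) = (0 13 8 1 9 5 3 12 7 6 11)(2 4 14) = [13, 9, 4, 12, 14, 3, 11, 6, 1, 5, 10, 0, 7, 8, 2]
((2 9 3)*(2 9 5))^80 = ((2 5)(3 9))^80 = (9)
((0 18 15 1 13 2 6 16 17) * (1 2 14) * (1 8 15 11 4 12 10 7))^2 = (0 11 12 7 13 8 2 16)(1 14 15 6 17 18 4 10)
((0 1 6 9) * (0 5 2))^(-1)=(0 2 5 9 6 1)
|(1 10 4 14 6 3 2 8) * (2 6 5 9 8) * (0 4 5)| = 30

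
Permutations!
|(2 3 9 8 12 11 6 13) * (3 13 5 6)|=10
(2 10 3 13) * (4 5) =(2 10 3 13)(4 5) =[0, 1, 10, 13, 5, 4, 6, 7, 8, 9, 3, 11, 12, 2]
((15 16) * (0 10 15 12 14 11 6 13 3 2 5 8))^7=((0 10 15 16 12 14 11 6 13 3 2 5 8))^7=(0 6 10 13 15 3 16 2 12 5 14 8 11)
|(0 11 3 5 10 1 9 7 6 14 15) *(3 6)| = |(0 11 6 14 15)(1 9 7 3 5 10)| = 30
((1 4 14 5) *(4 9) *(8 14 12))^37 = (1 4 8 5 9 12 14)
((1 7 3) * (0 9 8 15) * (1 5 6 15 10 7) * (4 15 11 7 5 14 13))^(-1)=(0 15 4 13 14 3 7 11 6 5 10 8 9)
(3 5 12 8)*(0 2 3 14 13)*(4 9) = (0 2 3 5 12 8 14 13)(4 9) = [2, 1, 3, 5, 9, 12, 6, 7, 14, 4, 10, 11, 8, 0, 13]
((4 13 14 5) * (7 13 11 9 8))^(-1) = (4 5 14 13 7 8 9 11) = ((4 11 9 8 7 13 14 5))^(-1)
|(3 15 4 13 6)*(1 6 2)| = |(1 6 3 15 4 13 2)| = 7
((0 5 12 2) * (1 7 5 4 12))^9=(0 4 12 2)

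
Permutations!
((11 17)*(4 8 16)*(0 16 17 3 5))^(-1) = (0 5 3 11 17 8 4 16)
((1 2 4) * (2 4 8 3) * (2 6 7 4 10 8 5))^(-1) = (1 4 7 6 3 8 10)(2 5)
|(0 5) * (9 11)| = 2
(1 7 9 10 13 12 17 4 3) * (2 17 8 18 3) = (1 7 9 10 13 12 8 18 3)(2 17 4) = [0, 7, 17, 1, 2, 5, 6, 9, 18, 10, 13, 11, 8, 12, 14, 15, 16, 4, 3]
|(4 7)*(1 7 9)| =4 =|(1 7 4 9)|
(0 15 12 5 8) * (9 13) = (0 15 12 5 8)(9 13) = [15, 1, 2, 3, 4, 8, 6, 7, 0, 13, 10, 11, 5, 9, 14, 12]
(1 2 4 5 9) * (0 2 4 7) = (0 2 7)(1 4 5 9) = [2, 4, 7, 3, 5, 9, 6, 0, 8, 1]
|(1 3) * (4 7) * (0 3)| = |(0 3 1)(4 7)| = 6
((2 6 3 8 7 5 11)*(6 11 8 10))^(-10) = (11)(3 6 10)(5 7 8)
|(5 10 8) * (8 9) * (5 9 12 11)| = 4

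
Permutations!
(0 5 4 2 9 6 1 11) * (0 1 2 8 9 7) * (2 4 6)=(0 5 6 4 8 9 2 7)(1 11)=[5, 11, 7, 3, 8, 6, 4, 0, 9, 2, 10, 1]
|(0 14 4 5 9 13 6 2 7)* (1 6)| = 10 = |(0 14 4 5 9 13 1 6 2 7)|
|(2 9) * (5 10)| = |(2 9)(5 10)| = 2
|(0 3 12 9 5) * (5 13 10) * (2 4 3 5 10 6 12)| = 12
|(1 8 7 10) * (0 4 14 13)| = 4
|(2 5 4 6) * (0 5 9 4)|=|(0 5)(2 9 4 6)|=4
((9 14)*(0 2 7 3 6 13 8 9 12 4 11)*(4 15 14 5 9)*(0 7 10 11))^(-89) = ((0 2 10 11 7 3 6 13 8 4)(5 9)(12 15 14))^(-89) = (0 2 10 11 7 3 6 13 8 4)(5 9)(12 15 14)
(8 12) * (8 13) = (8 12 13) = [0, 1, 2, 3, 4, 5, 6, 7, 12, 9, 10, 11, 13, 8]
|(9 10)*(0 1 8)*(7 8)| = |(0 1 7 8)(9 10)| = 4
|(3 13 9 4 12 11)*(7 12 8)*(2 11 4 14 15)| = |(2 11 3 13 9 14 15)(4 8 7 12)| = 28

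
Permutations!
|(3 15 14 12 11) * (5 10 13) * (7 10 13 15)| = 14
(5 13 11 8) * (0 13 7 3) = (0 13 11 8 5 7 3) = [13, 1, 2, 0, 4, 7, 6, 3, 5, 9, 10, 8, 12, 11]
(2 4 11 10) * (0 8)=[8, 1, 4, 3, 11, 5, 6, 7, 0, 9, 2, 10]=(0 8)(2 4 11 10)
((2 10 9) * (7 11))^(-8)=(11)(2 10 9)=((2 10 9)(7 11))^(-8)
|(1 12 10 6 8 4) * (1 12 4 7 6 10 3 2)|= 15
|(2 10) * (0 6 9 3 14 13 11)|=|(0 6 9 3 14 13 11)(2 10)|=14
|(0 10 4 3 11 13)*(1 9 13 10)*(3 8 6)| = 12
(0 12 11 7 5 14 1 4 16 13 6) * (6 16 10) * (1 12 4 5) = (0 4 10 6)(1 5 14 12 11 7)(13 16) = [4, 5, 2, 3, 10, 14, 0, 1, 8, 9, 6, 7, 11, 16, 12, 15, 13]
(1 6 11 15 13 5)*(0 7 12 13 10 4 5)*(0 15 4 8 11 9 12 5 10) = [7, 6, 2, 3, 10, 1, 9, 5, 11, 12, 8, 4, 13, 15, 14, 0] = (0 7 5 1 6 9 12 13 15)(4 10 8 11)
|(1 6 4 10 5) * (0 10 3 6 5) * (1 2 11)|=12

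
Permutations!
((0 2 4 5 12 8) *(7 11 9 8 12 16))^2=(0 4 16 11 8 2 5 7 9)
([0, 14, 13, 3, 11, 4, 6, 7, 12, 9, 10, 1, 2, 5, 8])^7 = (1 4 13 12 14 11 5 2 8)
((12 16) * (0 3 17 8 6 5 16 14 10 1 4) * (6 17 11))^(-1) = ((0 3 11 6 5 16 12 14 10 1 4)(8 17))^(-1) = (0 4 1 10 14 12 16 5 6 11 3)(8 17)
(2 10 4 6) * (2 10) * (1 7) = (1 7)(4 6 10) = [0, 7, 2, 3, 6, 5, 10, 1, 8, 9, 4]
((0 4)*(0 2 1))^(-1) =((0 4 2 1))^(-1) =(0 1 2 4)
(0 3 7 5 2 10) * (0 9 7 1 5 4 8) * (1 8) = (0 3 8)(1 5 2 10 9 7 4) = [3, 5, 10, 8, 1, 2, 6, 4, 0, 7, 9]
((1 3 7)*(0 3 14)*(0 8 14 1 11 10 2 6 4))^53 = ((0 3 7 11 10 2 6 4)(8 14))^53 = (0 2 7 4 10 3 6 11)(8 14)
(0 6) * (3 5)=(0 6)(3 5)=[6, 1, 2, 5, 4, 3, 0]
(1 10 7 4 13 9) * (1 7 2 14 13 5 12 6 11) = [0, 10, 14, 3, 5, 12, 11, 4, 8, 7, 2, 1, 6, 9, 13] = (1 10 2 14 13 9 7 4 5 12 6 11)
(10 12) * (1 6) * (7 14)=(1 6)(7 14)(10 12)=[0, 6, 2, 3, 4, 5, 1, 14, 8, 9, 12, 11, 10, 13, 7]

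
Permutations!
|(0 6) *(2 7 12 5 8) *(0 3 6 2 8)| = 10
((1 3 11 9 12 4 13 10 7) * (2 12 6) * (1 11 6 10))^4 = ((1 3 6 2 12 4 13)(7 11 9 10))^4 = (1 12 3 4 6 13 2)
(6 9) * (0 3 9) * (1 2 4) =(0 3 9 6)(1 2 4) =[3, 2, 4, 9, 1, 5, 0, 7, 8, 6]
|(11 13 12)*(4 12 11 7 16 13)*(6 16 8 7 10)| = 14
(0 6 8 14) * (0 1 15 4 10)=(0 6 8 14 1 15 4 10)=[6, 15, 2, 3, 10, 5, 8, 7, 14, 9, 0, 11, 12, 13, 1, 4]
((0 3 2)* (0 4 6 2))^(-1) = ((0 3)(2 4 6))^(-1) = (0 3)(2 6 4)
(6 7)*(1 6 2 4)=(1 6 7 2 4)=[0, 6, 4, 3, 1, 5, 7, 2]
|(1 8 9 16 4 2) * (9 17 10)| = 8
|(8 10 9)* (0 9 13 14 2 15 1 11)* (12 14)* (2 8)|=|(0 9 2 15 1 11)(8 10 13 12 14)|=30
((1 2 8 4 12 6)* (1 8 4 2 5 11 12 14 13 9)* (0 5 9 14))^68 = (14)(0 6)(2 11)(4 12)(5 8)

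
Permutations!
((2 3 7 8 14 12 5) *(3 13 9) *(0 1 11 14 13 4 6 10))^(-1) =((0 1 11 14 12 5 2 4 6 10)(3 7 8 13 9))^(-1) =(0 10 6 4 2 5 12 14 11 1)(3 9 13 8 7)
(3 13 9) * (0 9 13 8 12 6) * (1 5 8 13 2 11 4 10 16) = (0 9 3 13 2 11 4 10 16 1 5 8 12 6) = [9, 5, 11, 13, 10, 8, 0, 7, 12, 3, 16, 4, 6, 2, 14, 15, 1]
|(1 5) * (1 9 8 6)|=|(1 5 9 8 6)|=5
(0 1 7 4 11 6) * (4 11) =[1, 7, 2, 3, 4, 5, 0, 11, 8, 9, 10, 6] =(0 1 7 11 6)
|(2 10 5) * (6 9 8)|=|(2 10 5)(6 9 8)|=3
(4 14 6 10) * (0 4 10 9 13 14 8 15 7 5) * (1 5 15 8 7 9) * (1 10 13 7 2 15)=(0 4 2 15 9 7 1 5)(6 10 13 14)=[4, 5, 15, 3, 2, 0, 10, 1, 8, 7, 13, 11, 12, 14, 6, 9]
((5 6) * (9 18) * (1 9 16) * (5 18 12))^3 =((1 9 12 5 6 18 16))^3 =(1 5 16 12 18 9 6)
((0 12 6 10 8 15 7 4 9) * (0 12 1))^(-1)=((0 1)(4 9 12 6 10 8 15 7))^(-1)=(0 1)(4 7 15 8 10 6 12 9)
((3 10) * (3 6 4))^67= (3 4 6 10)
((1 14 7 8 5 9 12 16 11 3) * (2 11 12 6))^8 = (16)(1 11 6 5 7)(2 9 8 14 3)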